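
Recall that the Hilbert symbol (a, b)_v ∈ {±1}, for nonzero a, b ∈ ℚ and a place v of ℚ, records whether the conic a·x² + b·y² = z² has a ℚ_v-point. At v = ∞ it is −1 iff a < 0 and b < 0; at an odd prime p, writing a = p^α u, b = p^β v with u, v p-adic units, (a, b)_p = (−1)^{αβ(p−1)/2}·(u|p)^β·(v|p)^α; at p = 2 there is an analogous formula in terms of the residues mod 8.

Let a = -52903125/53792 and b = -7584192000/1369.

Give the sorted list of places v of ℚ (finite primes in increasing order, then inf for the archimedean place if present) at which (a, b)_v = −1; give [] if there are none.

[5, 7, 19, inf]

(a, b) ≡ (-2090, -14630) mod (ℚ^×)²; places V = {2, 3, 5, 7, 11, 19, 37, 41, ∞}.
(a,b)_2: α=-5, β=9; u≡3, v≡5 (mod 8); ε(u)ε(v)=1·0, αω(v)=-5·1, βω(u)=9·1; sum ≡ 0  ⇒  +1.
(a,b)_∞: sgn(-2090)=−, sgn(-14630)=−, so -1.
(a,b)_7: α=0, u≡3; β=1, v≡6 (mod 7); (3|7)=-1, (6|7)=-1; sign (−1)^0·-1^1·-1^0 = -1.
(a,b)_19: α=1, u≡6; β=1, v≡17 (mod 19); (6|19)=+1, (17|19)=+1; sign (−1)^1·+1^1·+1^1 = -1.
(a,b)_3: α=4, u≡1; β=4, v≡1 (mod 3); (1|3)=+1, (1|3)=+1; sign (−1)^0·+1^4·+1^4 = +1.
(a,b)_5: α=5, u≡3; β=3, v≡1 (mod 5); (3|5)=-1, (1|5)=+1; sign (−1)^0·-1^3·+1^5 = -1.
(a,b)_37: α=0, u≡32; β=-2, v≡31 (mod 37); (32|37)=-1, (31|37)=-1; sign (−1)^0·-1^-2·-1^0 = +1.
(a,b)_41: α=-2, u≡37; β=0, v≡29 (mod 41); (37|41)=+1, (29|41)=-1; sign (−1)^0·+1^0·-1^-2 = +1.
(a,b)_11: α=1, u≡6; β=1, v≡5 (mod 11); (6|11)=-1, (5|11)=+1; sign (−1)^1·-1^1·+1^1 = +1.
Ram(-2090, -14630) = {5, 7, 19, ∞}; no ℚ_5-point on the conic.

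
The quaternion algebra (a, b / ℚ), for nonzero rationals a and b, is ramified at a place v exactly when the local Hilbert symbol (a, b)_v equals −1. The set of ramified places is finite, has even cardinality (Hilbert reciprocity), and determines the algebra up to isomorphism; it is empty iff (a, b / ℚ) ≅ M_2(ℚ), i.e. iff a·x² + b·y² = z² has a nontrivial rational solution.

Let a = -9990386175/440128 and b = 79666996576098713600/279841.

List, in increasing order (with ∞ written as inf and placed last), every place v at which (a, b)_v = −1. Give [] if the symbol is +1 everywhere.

[2, 3, 7, 13]

(a, b) ≡ (-51051, 26) mod (ℚ^×)²; places V = {2, 3, 5, 7, 11, 13, 17, 23, 29, ∞}.
(a,b)_5: α=2, u≡1; β=2, v≡4 (mod 5); (1|5)=+1, (4|5)=+1; sign (−1)^0·+1^2·+1^2 = +1.
(a,b)_23: α=-2, u≡4; β=-4, v≡4 (mod 23); (4|23)=+1, (4|23)=+1; sign (−1)^0·+1^-4·+1^-2 = +1.
(a,b)_11: α=3, u≡5; β=0, v≡5 (mod 11); (5|11)=+1, (5|11)=+1; sign (−1)^0·+1^0·+1^3 = +1.
(a,b)_3: α=1, u≡2; β=0, v≡2 (mod 3); (2|3)=-1, (2|3)=-1; sign (−1)^0·-1^0·-1^1 = -1.
(a,b)_∞: sgn(-51051)=−, sgn(26)=+, so +1.
(a,b)_29: α=2, u≡10; β=0, v≡27 (mod 29); (10|29)=-1, (27|29)=-1; sign (−1)^0·-1^0·-1^2 = +1.
(a,b)_2: α=-6, β=21; u≡5, v≡5 (mod 8); ε(u)ε(v)=0·0, αω(v)=-6·1, βω(u)=21·1; sum ≡ 1  ⇒  -1.
(a,b)_13: α=-1, u≡9; β=5, v≡6 (mod 13); (9|13)=+1, (6|13)=-1; sign (−1)^0·+1^5·-1^-1 = -1.
(a,b)_7: α=1, u≡2; β=2, v≡6 (mod 7); (2|7)=+1, (6|7)=-1; sign (−1)^0·+1^2·-1^1 = -1.
(a,b)_17: α=1, u≡11; β=4, v≡2 (mod 17); (11|17)=-1, (2|17)=+1; sign (−1)^0·-1^4·+1^1 = +1.
|Ram(-51051, 26)| = 4, even; anisotropic at {2, 3, 7, 13}.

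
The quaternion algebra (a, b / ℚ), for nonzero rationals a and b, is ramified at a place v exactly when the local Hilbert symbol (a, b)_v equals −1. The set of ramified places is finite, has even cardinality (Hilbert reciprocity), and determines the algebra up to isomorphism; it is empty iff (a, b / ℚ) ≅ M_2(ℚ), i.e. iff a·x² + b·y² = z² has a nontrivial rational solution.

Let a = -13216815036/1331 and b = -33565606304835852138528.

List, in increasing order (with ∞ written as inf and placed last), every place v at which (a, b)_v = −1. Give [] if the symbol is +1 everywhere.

(a, b) ≡ (-4301, -1938) mod (ℚ^×)²; places V = {2, 3, 7, 11, 13, 17, 19, 23, ∞}.
(a,b)_23: α=1, u≡19; β=2, v≡7 (mod 23); (19|23)=-1, (7|23)=-1; sign (−1)^0·-1^2·-1^1 = -1.
(a,b)_17: α=3, u≡2; β=3, v≡14 (mod 17); (2|17)=+1, (14|17)=-1; sign (−1)^0·+1^3·-1^3 = -1.
(a,b)_13: α=0, u≡6; β=2, v≡1 (mod 13); (6|13)=-1, (1|13)=+1; sign (−1)^0·-1^2·+1^0 = +1.
(a,b)_3: α=4, u≡1; β=9, v≡2 (mod 3); (1|3)=+1, (2|3)=-1; sign (−1)^0·+1^9·-1^4 = +1.
(a,b)_∞: sgn(-4301)=−, sgn(-1938)=−, so -1.
(a,b)_7: α=0, u≡2; β=2, v≡1 (mod 7); (2|7)=+1, (1|7)=+1; sign (−1)^0·+1^2·+1^0 = +1.
(a,b)_19: α=2, u≡13; β=5, v≡14 (mod 19); (13|19)=-1, (14|19)=-1; sign (−1)^0·-1^5·-1^2 = -1.
(a,b)_11: α=-3, u≡4; β=0, v≡1 (mod 11); (4|11)=+1, (1|11)=+1; sign (−1)^0·+1^0·+1^-3 = +1.
(a,b)_2: α=2, β=5; u≡3, v≡7 (mod 8); ε(u)ε(v)=1·1, αω(v)=2·0, βω(u)=5·1; sum ≡ 0  ⇒  +1.
Ram(-4301, -1938) = {17, 19, 23, ∞}; no ℚ_17-point on the conic.

[17, 19, 23, inf]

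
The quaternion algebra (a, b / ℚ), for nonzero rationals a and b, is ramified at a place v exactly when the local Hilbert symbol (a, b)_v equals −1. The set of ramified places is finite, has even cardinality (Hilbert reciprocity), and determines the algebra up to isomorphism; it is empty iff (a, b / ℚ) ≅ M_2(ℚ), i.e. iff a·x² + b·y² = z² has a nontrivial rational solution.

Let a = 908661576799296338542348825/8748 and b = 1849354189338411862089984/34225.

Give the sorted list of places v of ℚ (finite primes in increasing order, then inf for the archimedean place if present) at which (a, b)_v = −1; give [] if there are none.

(a, b) ≡ (50127051, 41) mod (ℚ^×)²; places V = {2, 3, 5, 7, 11, 13, 23, 29, 37, 41, 47, ∞}.
(a,b)_13: α=3, u≡10; β=2, v≡5 (mod 13); (10|13)=+1, (5|13)=-1; sign (−1)^0·+1^2·-1^3 = -1.
(a,b)_2: α=-2, β=8; u≡3, v≡1 (mod 8); ε(u)ε(v)=1·0, αω(v)=-2·0, βω(u)=8·1; sum ≡ 0  ⇒  +1.
(a,b)_47: α=5, u≡16; β=4, v≡13 (mod 47); (16|47)=+1, (13|47)=-1; sign (−1)^0·+1^4·-1^5 = -1.
(a,b)_5: α=2, u≡1; β=-2, v≡1 (mod 5); (1|5)=+1, (1|5)=+1; sign (−1)^0·+1^-2·+1^2 = +1.
(a,b)_11: α=2, u≡2; β=2, v≡8 (mod 11); (2|11)=-1, (8|11)=-1; sign (−1)^0·-1^2·-1^2 = +1.
(a,b)_37: α=0, u≡14; β=-2, v≡21 (mod 37); (14|37)=-1, (21|37)=+1; sign (−1)^0·-1^-2·+1^0 = +1.
(a,b)_∞: sgn(50127051)=+, sgn(41)=+, so +1.
(a,b)_41: α=1, u≡8; β=1, v≡23 (mod 41); (8|41)=+1, (23|41)=+1; sign (−1)^0·+1^1·+1^1 = +1.
(a,b)_3: α=-7, u≡1; β=4, v≡2 (mod 3); (1|3)=+1, (2|3)=-1; sign (−1)^0·+1^4·-1^-7 = -1.
(a,b)_7: α=2, u≡2; β=2, v≡5 (mod 7); (2|7)=+1, (5|7)=-1; sign (−1)^0·+1^2·-1^2 = +1.
(a,b)_23: α=3, u≡8; β=2, v≡13 (mod 23); (8|23)=+1, (13|23)=+1; sign (−1)^0·+1^2·+1^3 = +1.
(a,b)_29: α=3, u≡3; β=2, v≡18 (mod 29); (3|29)=-1, (18|29)=-1; sign (−1)^0·-1^2·-1^3 = -1.
Ram(50127051, 41) = {3, 13, 29, 47}; no ℚ_3-point on the conic.

[3, 13, 29, 47]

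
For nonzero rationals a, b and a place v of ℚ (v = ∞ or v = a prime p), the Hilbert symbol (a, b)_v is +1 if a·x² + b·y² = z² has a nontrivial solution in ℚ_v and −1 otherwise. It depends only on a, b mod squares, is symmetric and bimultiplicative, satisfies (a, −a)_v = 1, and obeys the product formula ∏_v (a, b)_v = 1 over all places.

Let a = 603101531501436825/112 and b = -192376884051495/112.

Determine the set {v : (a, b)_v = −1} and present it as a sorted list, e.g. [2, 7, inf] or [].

[2, 3, 7, 13, 19, 23]

Mod squares: a ≡ 2400671, b ≡ -7526103585. Check v ∈ {∞, 2, 3, 5, 7, 11, 13, 19, 23, 31, 37, 47}.
v=31: a=31^1·(≡15), b=31^1·(≡4) mod 31; (15|31)=-1, (4|31)=+1; (−1)^{1·1·15}·(-1)^1·(+1)^1 = +1.
v=47: a=47^2·(≡19), b=47^2·(≡45) mod 47; (19|47)=-1, (45|47)=-1; (−1)^{2·2·23}·(-1)^2·(-1)^2 = +1.
v=19: a=19^2·(≡18), b=19^1·(≡3) mod 19; (18|19)=-1, (3|19)=-1; (−1)^{2·1·9}·(-1)^1·(-1)^2 = -1.
v=23: a=23^1·(≡8), b=23^1·(≡12) mod 23; (8|23)=+1, (12|23)=+1; (−1)^{1·1·11}·(+1)^1·(+1)^1 = -1.
v=∞: 2400671 > 0 and -7526103585 < 0  ⇒  (a,b)_∞ = +1.
v=2: v_2(a)=-4, v_2(b)=-4; units ≡ 7, 7 (mod 8); ε·ε+αω+βω = 1·1+-4·0+-4·0 ≡ 1  ⇒  (a,b)_2 = -1.
v=5: a=5^2·(≡4), b=5^1·(≡3) mod 5; (4|5)=+1, (3|5)=-1; (−1)^{2·1·2}·(+1)^1·(-1)^2 = +1.
v=13: a=13^1·(≡7), b=13^1·(≡3) mod 13; (7|13)=-1, (3|13)=+1; (−1)^{1·1·6}·(-1)^1·(+1)^1 = -1.
v=37: a=37^1·(≡35), b=37^1·(≡22) mod 37; (35|37)=-1, (22|37)=-1; (−1)^{1·1·18}·(-1)^1·(-1)^1 = +1.
v=7: a=7^-1·(≡2), b=7^-1·(≡2) mod 7; (2|7)=+1, (2|7)=+1; (−1)^{-1·-1·3}·(+1)^-1·(+1)^-1 = -1.
v=11: a=11^2·(≡9), b=11^1·(≡9) mod 11; (9|11)=+1, (9|11)=+1; (−1)^{2·1·5}·(+1)^1·(+1)^2 = +1.
v=3: a=3^6·(≡2), b=3^5·(≡1) mod 3; (2|3)=-1, (1|3)=+1; (−1)^{6·5·1}·(-1)^5·(+1)^6 = -1.
|Ram(2400671, -7526103585)| = 6, even; anisotropic at {2, 3, 7, 13, 19, 23}.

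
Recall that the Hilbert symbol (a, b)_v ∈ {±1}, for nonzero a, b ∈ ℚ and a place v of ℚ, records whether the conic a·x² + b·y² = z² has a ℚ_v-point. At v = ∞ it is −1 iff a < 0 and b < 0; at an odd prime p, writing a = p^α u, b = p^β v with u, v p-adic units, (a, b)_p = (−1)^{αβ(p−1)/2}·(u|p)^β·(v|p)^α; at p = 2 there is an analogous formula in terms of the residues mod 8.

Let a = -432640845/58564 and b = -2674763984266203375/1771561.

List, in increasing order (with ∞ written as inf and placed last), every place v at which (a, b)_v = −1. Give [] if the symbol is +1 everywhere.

[5, 7, 23, inf]

Mod squares: a ≡ -645, b ≡ -2415. Check v ∈ {∞, 2, 3, 5, 7, 11, 13, 23, 43}.
v=7: a=7^2·(≡5), b=7^5·(≡3) mod 7; (5|7)=-1, (3|7)=-1; (−1)^{2·5·3}·(-1)^5·(-1)^2 = -1.
v=2: v_2(a)=-2, v_2(b)=0; units ≡ 3, 1 (mod 8); ε·ε+αω+βω = 1·0+-2·0+0·1 ≡ 0  ⇒  (a,b)_2 = +1.
v=3: a=3^5·(≡1), b=3^11·(≡2) mod 3; (1|3)=+1, (2|3)=-1; (−1)^{5·11·1}·(+1)^11·(-1)^5 = +1.
v=23: a=23^0·(≡21), b=23^1·(≡20) mod 23; (21|23)=-1, (20|23)=-1; (−1)^{0·1·11}·(-1)^1·(-1)^0 = -1.
v=11: a=11^-4·(≡3), b=11^-6·(≡4) mod 11; (3|11)=+1, (4|11)=+1; (−1)^{-4·-6·5}·(+1)^-6·(+1)^-4 = +1.
v=5: a=5^1·(≡4), b=5^3·(≡3) mod 5; (4|5)=+1, (3|5)=-1; (−1)^{1·3·2}·(+1)^3·(-1)^1 = -1.
v=∞: -645 < 0 and -2415 < 0  ⇒  (a,b)_∞ = -1.
v=43: a=43^1·(≡30), b=43^2·(≡36) mod 43; (30|43)=-1, (36|43)=+1; (−1)^{1·2·21}·(-1)^2·(+1)^1 = +1.
v=13: a=13^2·(≡6), b=13^2·(≡9) mod 13; (6|13)=-1, (9|13)=+1; (−1)^{2·2·6}·(-1)^2·(+1)^2 = +1.
Ram(-645, -2415) = {5, 7, 23, ∞}; no ℚ_5-point on the conic.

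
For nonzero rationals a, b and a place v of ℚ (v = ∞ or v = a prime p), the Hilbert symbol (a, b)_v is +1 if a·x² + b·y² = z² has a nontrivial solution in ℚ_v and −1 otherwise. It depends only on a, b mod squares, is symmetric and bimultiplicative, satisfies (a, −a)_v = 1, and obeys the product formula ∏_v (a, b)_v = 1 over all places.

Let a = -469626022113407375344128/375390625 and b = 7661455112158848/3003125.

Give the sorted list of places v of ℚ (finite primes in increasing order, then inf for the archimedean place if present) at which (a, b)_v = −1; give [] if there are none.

[5, 13]

(a, b) ≡ (-2, 4290) mod (ℚ^×)²; places V = {2, 3, 5, 7, 11, 13, 31, ∞}.
(a,b)_11: α=6, u≡5; β=5, v≡3 (mod 11); (5|11)=+1, (3|11)=+1; sign (−1)^0·+1^5·+1^6 = +1.
(a,b)_∞: sgn(-2)=−, sgn(4290)=+, so +1.
(a,b)_13: α=2, u≡11; β=1, v≡6 (mod 13); (11|13)=-1, (6|13)=-1; sign (−1)^0·-1^1·-1^2 = -1.
(a,b)_3: α=12, u≡1; β=5, v≡2 (mod 3); (1|3)=+1, (2|3)=-1; sign (−1)^0·+1^5·-1^12 = +1.
(a,b)_5: α=-8, u≡2; β=-5, v≡3 (mod 5); (2|5)=-1, (3|5)=-1; sign (−1)^0·-1^-5·-1^-8 = -1.
(a,b)_31: α=-2, u≡22; β=-2, v≡17 (mod 31); (22|31)=-1, (17|31)=-1; sign (−1)^0·-1^-2·-1^-2 = +1.
(a,b)_7: α=8, u≡6; β=6, v≡6 (mod 7); (6|7)=-1, (6|7)=-1; sign (−1)^0·-1^6·-1^8 = +1.
(a,b)_2: α=9, β=7; u≡7, v≡1 (mod 8); ε(u)ε(v)=1·0, αω(v)=9·0, βω(u)=7·0; sum ≡ 0  ⇒  +1.
(-2, 4290 / ℚ) ramifies at {5, 13}: a division algebra.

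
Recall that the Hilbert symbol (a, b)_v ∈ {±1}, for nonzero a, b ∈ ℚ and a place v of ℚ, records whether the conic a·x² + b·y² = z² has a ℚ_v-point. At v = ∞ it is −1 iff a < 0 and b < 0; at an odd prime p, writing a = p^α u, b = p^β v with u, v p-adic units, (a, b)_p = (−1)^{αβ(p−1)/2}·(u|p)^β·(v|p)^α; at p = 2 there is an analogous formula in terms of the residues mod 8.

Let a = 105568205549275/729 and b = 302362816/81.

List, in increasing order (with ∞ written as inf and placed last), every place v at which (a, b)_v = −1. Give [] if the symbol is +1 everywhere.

[2, 29]

Mod squares: a ≡ 259, b ≡ 3451. Check v ∈ {∞, 2, 3, 5, 7, 17, 29, 37}.
v=17: a=17^2·(≡9), b=17^1·(≡8) mod 17; (9|17)=+1, (8|17)=+1; (−1)^{2·1·8}·(+1)^1·(+1)^2 = +1.
v=7: a=7^3·(≡1), b=7^1·(≡3) mod 7; (1|7)=+1, (3|7)=-1; (−1)^{3·1·3}·(+1)^1·(-1)^3 = +1.
v=5: a=5^2·(≡4), b=5^0·(≡1) mod 5; (4|5)=+1, (1|5)=+1; (−1)^{2·0·2}·(+1)^0·(+1)^2 = +1.
v=∞: 259 > 0 and 3451 > 0  ⇒  (a,b)_∞ = +1.
v=2: v_2(a)=0, v_2(b)=6; units ≡ 3, 3 (mod 8); ε·ε+αω+βω = 1·1+0·1+6·1 ≡ 1  ⇒  (a,b)_2 = -1.
v=37: a=37^3·(≡27), b=37^2·(≡28) mod 37; (27|37)=+1, (28|37)=+1; (−1)^{3·2·18}·(+1)^2·(+1)^3 = +1.
v=3: a=3^-6·(≡1), b=3^-4·(≡1) mod 3; (1|3)=+1, (1|3)=+1; (−1)^{-6·-4·1}·(+1)^-4·(+1)^-6 = +1.
v=29: a=29^2·(≡21), b=29^1·(≡11) mod 29; (21|29)=-1, (11|29)=-1; (−1)^{2·1·14}·(-1)^1·(-1)^2 = -1.
(259, 3451 / ℚ) ramifies at {2, 29}: a division algebra.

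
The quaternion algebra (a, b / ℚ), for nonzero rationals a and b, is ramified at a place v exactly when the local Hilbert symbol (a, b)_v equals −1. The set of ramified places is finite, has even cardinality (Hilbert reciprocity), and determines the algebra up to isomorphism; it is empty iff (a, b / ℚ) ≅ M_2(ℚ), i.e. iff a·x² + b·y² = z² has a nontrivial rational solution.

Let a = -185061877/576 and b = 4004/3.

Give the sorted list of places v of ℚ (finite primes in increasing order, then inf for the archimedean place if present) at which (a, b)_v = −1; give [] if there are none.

(a, b) ≡ (-13, 3003) mod (ℚ^×)²; places V = {2, 3, 7, 11, 13, ∞}.
(a,b)_11: α=2, u≡9; β=1, v≡4 (mod 11); (9|11)=+1, (4|11)=+1; sign (−1)^0·+1^1·+1^2 = +1.
(a,b)_7: α=6, u≡1; β=1, v≡4 (mod 7); (1|7)=+1, (4|7)=+1; sign (−1)^0·+1^1·+1^6 = +1.
(a,b)_∞: sgn(-13)=−, sgn(3003)=+, so +1.
(a,b)_13: α=1, u≡1; β=1, v≡3 (mod 13); (1|13)=+1, (3|13)=+1; sign (−1)^0·+1^1·+1^1 = +1.
(a,b)_3: α=-2, u≡2; β=-1, v≡2 (mod 3); (2|3)=-1, (2|3)=-1; sign (−1)^0·-1^-1·-1^-2 = -1.
(a,b)_2: α=-6, β=2; u≡3, v≡3 (mod 8); ε(u)ε(v)=1·1, αω(v)=-6·1, βω(u)=2·1; sum ≡ 1  ⇒  -1.
(-13, 3003 / ℚ) ramifies at {2, 3}: a division algebra.

[2, 3]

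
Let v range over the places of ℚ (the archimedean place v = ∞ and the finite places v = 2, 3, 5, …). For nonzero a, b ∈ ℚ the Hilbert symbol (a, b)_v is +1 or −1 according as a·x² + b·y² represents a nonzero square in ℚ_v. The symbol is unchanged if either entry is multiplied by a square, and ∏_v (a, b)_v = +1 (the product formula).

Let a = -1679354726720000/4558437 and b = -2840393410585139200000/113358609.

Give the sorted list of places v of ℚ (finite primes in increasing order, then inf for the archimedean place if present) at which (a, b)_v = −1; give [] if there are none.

(a, b) ≡ (-404111114, -2482255) mod (ℚ^×)²; places V = {2, 3, 5, 7, 11, 13, 17, 19, 29, 31, 37, 53, ∞}.
(a,b)_2: α=9, β=14; u≡3, v≡1 (mod 8); ε(u)ε(v)=1·0, αω(v)=9·0, βω(u)=14·1; sum ≡ 0  ⇒  +1.
(a,b)_∞: sgn(-404111114)=−, sgn(-2482255)=−, so -1.
(a,b)_29: α=1, u≡10; β=1, v≡4 (mod 29); (10|29)=-1, (4|29)=+1; sign (−1)^0·-1^1·+1^1 = -1.
(a,b)_17: α=1, u≡12; β=1, v≡15 (mod 17); (12|17)=-1, (15|17)=+1; sign (−1)^0·-1^1·+1^1 = -1.
(a,b)_31: α=2, u≡4; β=4, v≡25 (mod 31); (4|31)=+1, (25|31)=+1; sign (−1)^0·+1^4·+1^2 = +1.
(a,b)_7: α=0, u≡3; β=-2, v≡2 (mod 7); (3|7)=-1, (2|7)=+1; sign (−1)^0·-1^-2·+1^0 = +1.
(a,b)_11: α=1, u≡10; β=2, v≡3 (mod 11); (10|11)=-1, (3|11)=+1; sign (−1)^0·-1^2·+1^1 = +1.
(a,b)_53: α=1, u≡1; β=1, v≡44 (mod 53); (1|53)=+1, (44|53)=+1; sign (−1)^0·+1^1·+1^1 = +1.
(a,b)_19: α=1, u≡15; β=1, v≡12 (mod 19); (15|19)=-1, (12|19)=-1; sign (−1)^1·-1^1·-1^1 = -1.
(a,b)_5: α=4, u≡4; β=5, v≡4 (mod 5); (4|5)=+1, (4|5)=+1; sign (−1)^0·+1^5·+1^4 = +1.
(a,b)_13: α=-2, u≡9; β=-4, v≡3 (mod 13); (9|13)=+1, (3|13)=+1; sign (−1)^0·+1^-4·+1^-2 = +1.
(a,b)_3: α=-6, u≡1; β=-4, v≡2 (mod 3); (1|3)=+1, (2|3)=-1; sign (−1)^0·+1^-4·-1^-6 = +1.
(a,b)_37: α=-1, u≡33; β=0, v≡3 (mod 37); (33|37)=+1, (3|37)=+1; sign (−1)^0·+1^0·+1^-1 = +1.
|Ram(-404111114, -2482255)| = 4, even; anisotropic at {17, 19, 29, ∞}.

[17, 19, 29, inf]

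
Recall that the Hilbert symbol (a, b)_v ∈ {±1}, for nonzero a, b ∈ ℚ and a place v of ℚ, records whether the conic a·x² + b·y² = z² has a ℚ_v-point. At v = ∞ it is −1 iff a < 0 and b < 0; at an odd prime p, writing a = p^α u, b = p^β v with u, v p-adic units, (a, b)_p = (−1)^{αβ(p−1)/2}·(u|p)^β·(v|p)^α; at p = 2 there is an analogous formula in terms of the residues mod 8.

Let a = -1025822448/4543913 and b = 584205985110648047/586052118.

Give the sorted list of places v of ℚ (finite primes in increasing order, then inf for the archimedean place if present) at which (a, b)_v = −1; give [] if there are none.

[3, 7, 17, 43]

Mod squares: a ≡ -50439, b ≡ 29274. Check v ∈ {∞, 2, 3, 7, 11, 17, 19, 23, 41, 43, 47}.
v=19: a=19^0·(≡9), b=19^2·(≡10) mod 19; (9|19)=+1, (10|19)=-1; (−1)^{0·2·9}·(+1)^2·(-1)^0 = +1.
v=7: a=7^4·(≡6), b=7^9·(≡5) mod 7; (6|7)=-1, (5|7)=-1; (−1)^{4·9·3}·(-1)^9·(-1)^4 = -1.
v=3: a=3^3·(≡2), b=3^-3·(≡2) mod 3; (2|3)=-1, (2|3)=-1; (−1)^{3·-3·1}·(-1)^-3·(-1)^3 = -1.
v=41: a=41^0·(≡2), b=41^1·(≡6) mod 41; (2|41)=+1, (6|41)=-1; (−1)^{0·1·20}·(+1)^1·(-1)^0 = +1.
v=11: a=11^-2·(≡2), b=11^0·(≡5) mod 11; (2|11)=-1, (5|11)=+1; (−1)^{-2·0·5}·(-1)^0·(+1)^-2 = +1.
v=∞: -50439 < 0 and 29274 > 0  ⇒  (a,b)_∞ = +1.
v=43: a=43^1·(≡24), b=43^2·(≡12) mod 43; (24|43)=+1, (12|43)=-1; (−1)^{1·2·21}·(+1)^2·(-1)^1 = -1.
v=47: a=47^-2·(≡45), b=47^-2·(≡33) mod 47; (45|47)=-1, (33|47)=-1; (−1)^{-2·-2·23}·(-1)^-2·(-1)^-2 = +1.
v=2: v_2(a)=4, v_2(b)=-1; units ≡ 1, 5 (mod 8); ε·ε+αω+βω = 0·0+4·1+-1·0 ≡ 0  ⇒  (a,b)_2 = +1.
v=23: a=23^1·(≡21), b=23^2·(≡12) mod 23; (21|23)=-1, (12|23)=+1; (−1)^{1·2·11}·(-1)^2·(+1)^1 = +1.
v=17: a=17^-1·(≡8), b=17^-3·(≡10) mod 17; (8|17)=+1, (10|17)=-1; (−1)^{-1·-3·8}·(+1)^-3·(-1)^-1 = -1.
Ram(-50439, 29274) = {3, 7, 17, 43}; no ℚ_3-point on the conic.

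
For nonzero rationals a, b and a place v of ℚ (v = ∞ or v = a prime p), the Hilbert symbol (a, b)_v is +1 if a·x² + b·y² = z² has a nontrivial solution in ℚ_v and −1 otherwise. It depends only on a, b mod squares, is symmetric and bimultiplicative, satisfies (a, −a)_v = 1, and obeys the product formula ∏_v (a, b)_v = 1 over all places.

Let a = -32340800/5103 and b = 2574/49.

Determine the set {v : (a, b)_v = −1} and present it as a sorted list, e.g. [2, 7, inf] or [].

(a, b) ≡ (-141491, 286) mod (ℚ^×)²; places V = {2, 3, 5, 7, 11, 13, 17, 29, 41, ∞}.
(a,b)_5: α=2, u≡1; β=0, v≡1 (mod 5); (1|5)=+1, (1|5)=+1; sign (−1)^0·+1^0·+1^2 = +1.
(a,b)_11: α=0, u≡8; β=1, v≡5 (mod 11); (8|11)=-1, (5|11)=+1; sign (−1)^0·-1^1·+1^0 = -1.
(a,b)_17: α=1, u≡12; β=0, v≡5 (mod 17); (12|17)=-1, (5|17)=-1; sign (−1)^0·-1^0·-1^1 = -1.
(a,b)_∞: sgn(-141491)=−, sgn(286)=+, so +1.
(a,b)_41: α=1, u≡28; β=0, v≡4 (mod 41); (28|41)=-1, (4|41)=+1; sign (−1)^0·-1^0·+1^1 = +1.
(a,b)_13: α=0, u≡4; β=1, v≡12 (mod 13); (4|13)=+1, (12|13)=+1; sign (−1)^0·+1^1·+1^0 = +1.
(a,b)_29: α=1, u≡5; β=0, v≡4 (mod 29); (5|29)=+1, (4|29)=+1; sign (−1)^0·+1^0·+1^1 = +1.
(a,b)_3: α=-6, u≡1; β=2, v≡1 (mod 3); (1|3)=+1, (1|3)=+1; sign (−1)^0·+1^2·+1^-6 = +1.
(a,b)_2: α=6, β=1; u≡5, v≡7 (mod 8); ε(u)ε(v)=0·1, αω(v)=6·0, βω(u)=1·1; sum ≡ 1  ⇒  -1.
(a,b)_7: α=-1, u≡5; β=-2, v≡5 (mod 7); (5|7)=-1, (5|7)=-1; sign (−1)^0·-1^-2·-1^-1 = -1.
Ram(-141491, 286) = {2, 7, 11, 17}; no ℚ_2-point on the conic.

[2, 7, 11, 17]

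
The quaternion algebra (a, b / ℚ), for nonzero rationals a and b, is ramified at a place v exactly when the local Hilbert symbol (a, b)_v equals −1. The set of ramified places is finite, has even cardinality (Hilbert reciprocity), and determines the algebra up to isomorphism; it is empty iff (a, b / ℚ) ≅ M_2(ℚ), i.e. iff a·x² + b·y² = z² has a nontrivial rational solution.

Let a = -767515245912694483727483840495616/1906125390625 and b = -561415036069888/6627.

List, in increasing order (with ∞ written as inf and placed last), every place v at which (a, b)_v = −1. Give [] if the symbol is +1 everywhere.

[2, 3, 7, 11, 13, 17, 19, inf]

Mod squares: a ≡ -5434, b ≡ -13566. Check v ∈ {∞, 2, 3, 5, 7, 11, 13, 17, 19, 47}.
v=7: a=7^6·(≡3), b=7^3·(≡1) mod 7; (3|7)=-1, (1|7)=+1; (−1)^{6·3·3}·(-1)^3·(+1)^6 = -1.
v=13: a=13^5·(≡2), b=13^2·(≡8) mod 13; (2|13)=-1, (8|13)=-1; (−1)^{5·2·6}·(-1)^2·(-1)^5 = -1.
v=17: a=17^2·(≡12), b=17^1·(≡4) mod 17; (12|17)=-1, (4|17)=+1; (−1)^{2·1·8}·(-1)^1·(+1)^2 = -1.
v=47: a=47^-4·(≡16), b=47^-2·(≡9) mod 47; (16|47)=+1, (9|47)=+1; (−1)^{-4·-2·23}·(+1)^-2·(+1)^-4 = +1.
v=3: a=3^8·(≡2), b=3^-1·(≡2) mod 3; (2|3)=-1, (2|3)=-1; (−1)^{8·-1·1}·(-1)^-1·(-1)^8 = -1.
v=11: a=11^5·(≡4), b=11^4·(≡7) mod 11; (4|11)=+1, (7|11)=-1; (−1)^{5·4·5}·(+1)^4·(-1)^5 = -1.
v=5: a=5^-8·(≡4), b=5^0·(≡1) mod 5; (4|5)=+1, (1|5)=+1; (−1)^{-8·0·2}·(+1)^0·(+1)^-8 = +1.
v=2: v_2(a)=23, v_2(b)=11; units ≡ 3, 1 (mod 8); ε·ε+αω+βω = 1·0+23·0+11·1 ≡ 1  ⇒  (a,b)_2 = -1.
v=19: a=19^3·(≡18), b=19^1·(≡13) mod 19; (18|19)=-1, (13|19)=-1; (−1)^{3·1·9}·(-1)^1·(-1)^3 = -1.
v=∞: -5434 < 0 and -13566 < 0  ⇒  (a,b)_∞ = -1.
(-5434, -13566 / ℚ) ramifies at {2, 3, 7, 11, 13, 17, 19, ∞}: a division algebra.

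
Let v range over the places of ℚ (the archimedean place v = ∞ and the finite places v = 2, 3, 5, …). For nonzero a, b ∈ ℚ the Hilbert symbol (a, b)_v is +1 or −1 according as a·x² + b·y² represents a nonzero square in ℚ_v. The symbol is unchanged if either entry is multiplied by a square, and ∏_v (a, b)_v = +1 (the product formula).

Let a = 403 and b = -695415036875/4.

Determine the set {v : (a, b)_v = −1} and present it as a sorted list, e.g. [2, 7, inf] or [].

[17, 31]

(a, b) ≡ (403, -6851) mod (ℚ^×)²; places V = {2, 5, 13, 17, 31, ∞}.
(a,b)_31: α=1, u≡13; β=3, v≡23 (mod 31); (13|31)=-1, (23|31)=-1; sign (−1)^1·-1^3·-1^1 = -1.
(a,b)_17: α=0, u≡12; β=1, v≡11 (mod 17); (12|17)=-1, (11|17)=-1; sign (−1)^0·-1^1·-1^0 = -1.
(a,b)_2: α=0, β=-2; u≡3, v≡5 (mod 8); ε(u)ε(v)=1·0, αω(v)=0·1, βω(u)=-2·1; sum ≡ 0  ⇒  +1.
(a,b)_∞: sgn(403)=+, sgn(-6851)=−, so +1.
(a,b)_5: α=0, u≡3; β=4, v≡4 (mod 5); (3|5)=-1, (4|5)=+1; sign (−1)^0·-1^4·+1^0 = +1.
(a,b)_13: α=1, u≡5; β=3, v≡5 (mod 13); (5|13)=-1, (5|13)=-1; sign (−1)^0·-1^3·-1^1 = +1.
(403, -6851 / ℚ) ramifies at {17, 31}: a division algebra.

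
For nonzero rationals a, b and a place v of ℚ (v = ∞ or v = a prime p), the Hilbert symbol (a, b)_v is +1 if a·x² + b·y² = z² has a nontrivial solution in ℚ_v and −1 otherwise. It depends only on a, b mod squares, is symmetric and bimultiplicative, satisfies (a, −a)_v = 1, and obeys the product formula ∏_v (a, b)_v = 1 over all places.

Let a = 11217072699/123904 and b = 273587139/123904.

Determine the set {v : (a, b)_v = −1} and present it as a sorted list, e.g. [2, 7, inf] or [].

Mod squares: a ≡ 34891, b ≡ 851. Check v ∈ {∞, 2, 3, 7, 11, 23, 37, 41}.
v=∞: 34891 > 0 and 851 > 0  ⇒  (a,b)_∞ = +1.
v=2: v_2(a)=-10, v_2(b)=-10; units ≡ 3, 3 (mod 8); ε·ε+αω+βω = 1·1+-10·1+-10·1 ≡ 1  ⇒  (a,b)_2 = -1.
v=3: a=3^8·(≡1), b=3^8·(≡2) mod 3; (1|3)=+1, (2|3)=-1; (−1)^{8·8·1}·(+1)^8·(-1)^8 = +1.
v=37: a=37^1·(≡8), b=37^1·(≡2) mod 37; (8|37)=-1, (2|37)=-1; (−1)^{1·1·18}·(-1)^1·(-1)^1 = +1.
v=23: a=23^1·(≡17), b=23^1·(≡15) mod 23; (17|23)=-1, (15|23)=-1; (−1)^{1·1·11}·(-1)^1·(-1)^1 = -1.
v=11: a=11^-2·(≡8), b=11^-2·(≡1) mod 11; (8|11)=-1, (1|11)=+1; (−1)^{-2·-2·5}·(-1)^-2·(+1)^-2 = +1.
v=41: a=41^1·(≡1), b=41^0·(≡1) mod 41; (1|41)=+1, (1|41)=+1; (−1)^{1·0·20}·(+1)^0·(+1)^1 = +1.
v=7: a=7^2·(≡5), b=7^2·(≡2) mod 7; (5|7)=-1, (2|7)=+1; (−1)^{2·2·3}·(-1)^2·(+1)^2 = +1.
|Ram(34891, 851)| = 2, even; anisotropic at {2, 23}.

[2, 23]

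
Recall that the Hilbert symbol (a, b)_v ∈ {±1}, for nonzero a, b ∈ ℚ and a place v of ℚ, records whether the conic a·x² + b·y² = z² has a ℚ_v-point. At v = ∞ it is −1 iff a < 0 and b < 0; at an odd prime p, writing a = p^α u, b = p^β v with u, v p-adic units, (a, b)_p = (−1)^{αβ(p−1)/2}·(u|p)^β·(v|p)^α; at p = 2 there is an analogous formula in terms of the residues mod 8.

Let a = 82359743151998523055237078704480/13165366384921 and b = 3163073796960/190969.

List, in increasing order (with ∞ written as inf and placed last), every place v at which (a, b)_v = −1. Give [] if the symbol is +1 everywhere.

Mod squares: a ≡ 70, b ≡ 2310. Check v ∈ {∞, 2, 3, 5, 7, 11, 19, 23, 29, 43}.
v=29: a=29^10·(≡11), b=29^4·(≡3) mod 29; (11|29)=-1, (3|29)=-1; (−1)^{10·4·14}·(-1)^4·(-1)^10 = +1.
v=2: v_2(a)=5, v_2(b)=5; units ≡ 3, 3 (mod 8); ε·ε+αω+βω = 1·1+5·1+5·1 ≡ 1  ⇒  (a,b)_2 = -1.
v=7: a=7^3·(≡5), b=7^1·(≡2) mod 7; (5|7)=-1, (2|7)=+1; (−1)^{3·1·3}·(-1)^1·(+1)^3 = +1.
v=3: a=3^2·(≡1), b=3^1·(≡2) mod 3; (1|3)=+1, (2|3)=-1; (−1)^{2·1·1}·(+1)^1·(-1)^2 = +1.
v=5: a=5^1·(≡1), b=5^1·(≡3) mod 5; (1|5)=+1, (3|5)=-1; (−1)^{1·1·2}·(+1)^1·(-1)^1 = -1.
v=19: a=19^-6·(≡3), b=19^-2·(≡6) mod 19; (3|19)=-1, (6|19)=+1; (−1)^{-6·-2·9}·(-1)^-2·(+1)^-6 = +1.
v=∞: 70 > 0 and 2310 > 0  ⇒  (a,b)_∞ = +1.
v=11: a=11^8·(≡3), b=11^3·(≡9) mod 11; (3|11)=+1, (9|11)=+1; (−1)^{8·3·5}·(+1)^3·(+1)^8 = +1.
v=43: a=43^2·(≡5), b=43^0·(≡9) mod 43; (5|43)=-1, (9|43)=+1; (−1)^{2·0·21}·(-1)^0·(+1)^2 = +1.
v=23: a=23^-4·(≡16), b=23^-2·(≡20) mod 23; (16|23)=+1, (20|23)=-1; (−1)^{-4·-2·11}·(+1)^-2·(-1)^-4 = +1.
(70, 2310 / ℚ) ramifies at {2, 5}: a division algebra.

[2, 5]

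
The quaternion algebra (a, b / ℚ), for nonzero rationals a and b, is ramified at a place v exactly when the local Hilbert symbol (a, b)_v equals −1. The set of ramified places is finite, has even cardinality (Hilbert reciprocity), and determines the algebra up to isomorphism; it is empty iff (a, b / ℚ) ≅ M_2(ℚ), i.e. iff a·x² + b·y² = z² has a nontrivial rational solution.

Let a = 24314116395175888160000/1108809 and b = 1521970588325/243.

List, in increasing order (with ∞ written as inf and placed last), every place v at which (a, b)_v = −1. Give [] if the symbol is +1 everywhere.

[3, 19]

(a, b) ≡ (29, 1311) mod (ℚ^×)²; places V = {2, 3, 5, 11, 13, 19, 23, 29, 37, ∞}.
(a,b)_∞: sgn(29)=+, sgn(1311)=+, so +1.
(a,b)_2: α=8, β=0; u≡5, v≡7 (mod 8); ε(u)ε(v)=0·1, αω(v)=8·0, βω(u)=0·1; sum ≡ 0  ⇒  +1.
(a,b)_19: α=2, u≡18; β=1, v≡18 (mod 19); (18|19)=-1, (18|19)=-1; sign (−1)^0·-1^1·-1^2 = -1.
(a,b)_29: α=1, u≡5; β=2, v≡23 (mod 29); (5|29)=+1, (23|29)=+1; sign (−1)^0·+1^2·+1^1 = +1.
(a,b)_5: α=4, u≡4; β=2, v≡1 (mod 5); (4|5)=+1, (1|5)=+1; sign (−1)^0·+1^2·+1^4 = +1.
(a,b)_3: α=-8, u≡2; β=-5, v≡2 (mod 3); (2|3)=-1, (2|3)=-1; sign (−1)^0·-1^-5·-1^-8 = -1.
(a,b)_13: α=-2, u≡12; β=0, v≡2 (mod 13); (12|13)=+1, (2|13)=-1; sign (−1)^0·+1^0·-1^-2 = +1.
(a,b)_23: α=2, u≡9; β=1, v≡22 (mod 23); (9|23)=+1, (22|23)=-1; sign (−1)^0·+1^1·-1^2 = +1.
(a,b)_11: α=4, u≡6; β=2, v≡6 (mod 11); (6|11)=-1, (6|11)=-1; sign (−1)^0·-1^2·-1^4 = +1.
(a,b)_37: α=4, u≡8; β=2, v≡7 (mod 37); (8|37)=-1, (7|37)=+1; sign (−1)^0·-1^2·+1^4 = +1.
Ram(29, 1311) = {3, 19}; no ℚ_3-point on the conic.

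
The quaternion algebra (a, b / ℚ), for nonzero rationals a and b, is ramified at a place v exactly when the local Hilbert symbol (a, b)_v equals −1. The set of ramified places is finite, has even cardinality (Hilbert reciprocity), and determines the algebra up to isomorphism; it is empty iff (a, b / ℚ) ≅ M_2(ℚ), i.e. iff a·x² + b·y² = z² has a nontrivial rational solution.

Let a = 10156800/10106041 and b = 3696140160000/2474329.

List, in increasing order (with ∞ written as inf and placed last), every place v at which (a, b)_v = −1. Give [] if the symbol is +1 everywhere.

[2, 41]

Mod squares: a ≡ 3, b ≡ 71299. Check v ∈ {∞, 2, 3, 5, 11, 13, 17, 23, 37, 41, 47}.
v=47: a=47^0·(≡21), b=47^1·(≡45) mod 47; (21|47)=+1, (45|47)=-1; (−1)^{0·1·23}·(+1)^1·(-1)^0 = +1.
v=11: a=11^-2·(≡3), b=11^-4·(≡6) mod 11; (3|11)=+1, (6|11)=-1; (−1)^{-2·-4·5}·(+1)^-4·(-1)^-2 = +1.
v=23: a=23^2·(≡9), b=23^0·(≡21) mod 23; (9|23)=+1, (21|23)=-1; (−1)^{2·0·11}·(+1)^0·(-1)^2 = +1.
v=∞: 3 > 0 and 71299 > 0  ⇒  (a,b)_∞ = +1.
v=2: v_2(a)=8, v_2(b)=10; units ≡ 3, 3 (mod 8); ε·ε+αω+βω = 1·1+8·1+10·1 ≡ 1  ⇒  (a,b)_2 = -1.
v=41: a=41^0·(≡6), b=41^1·(≡29) mod 41; (6|41)=-1, (29|41)=-1; (−1)^{0·1·20}·(-1)^1·(-1)^0 = -1.
v=17: a=17^-4·(≡7), b=17^0·(≡1) mod 17; (7|17)=-1, (1|17)=+1; (−1)^{-4·0·8}·(-1)^0·(+1)^-4 = +1.
v=3: a=3^1·(≡1), b=3^4·(≡1) mod 3; (1|3)=+1, (1|3)=+1; (−1)^{1·4·1}·(+1)^4·(+1)^1 = +1.
v=5: a=5^2·(≡2), b=5^4·(≡4) mod 5; (2|5)=-1, (4|5)=+1; (−1)^{2·4·2}·(-1)^4·(+1)^2 = +1.
v=37: a=37^0·(≡21), b=37^1·(≡36) mod 37; (21|37)=+1, (36|37)=+1; (−1)^{0·1·18}·(+1)^1·(+1)^0 = +1.
v=13: a=13^0·(≡3), b=13^-2·(≡5) mod 13; (3|13)=+1, (5|13)=-1; (−1)^{0·-2·6}·(+1)^-2·(-1)^0 = +1.
(3, 71299 / ℚ) ramifies at {2, 41}: a division algebra.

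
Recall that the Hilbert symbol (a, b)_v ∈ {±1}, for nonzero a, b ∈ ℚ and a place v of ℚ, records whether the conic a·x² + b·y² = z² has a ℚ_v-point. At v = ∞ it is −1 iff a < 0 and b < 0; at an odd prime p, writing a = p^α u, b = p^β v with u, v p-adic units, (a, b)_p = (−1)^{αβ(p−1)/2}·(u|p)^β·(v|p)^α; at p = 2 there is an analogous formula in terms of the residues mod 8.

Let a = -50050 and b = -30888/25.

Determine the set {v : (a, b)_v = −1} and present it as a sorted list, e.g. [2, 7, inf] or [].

[3, 7, 13, inf]

Mod squares: a ≡ -2002, b ≡ -858. Check v ∈ {∞, 2, 3, 5, 7, 11, 13}.
v=3: a=3^0·(≡2), b=3^3·(≡2) mod 3; (2|3)=-1, (2|3)=-1; (−1)^{0·3·1}·(-1)^3·(-1)^0 = -1.
v=5: a=5^2·(≡3), b=5^-2·(≡2) mod 5; (3|5)=-1, (2|5)=-1; (−1)^{2·-2·2}·(-1)^-2·(-1)^2 = +1.
v=7: a=7^1·(≡4), b=7^0·(≡6) mod 7; (4|7)=+1, (6|7)=-1; (−1)^{1·0·3}·(+1)^0·(-1)^1 = -1.
v=∞: -2002 < 0 and -858 < 0  ⇒  (a,b)_∞ = -1.
v=11: a=11^1·(≡4), b=11^1·(≡10) mod 11; (4|11)=+1, (10|11)=-1; (−1)^{1·1·5}·(+1)^1·(-1)^1 = +1.
v=13: a=13^1·(≡11), b=13^1·(≡10) mod 13; (11|13)=-1, (10|13)=+1; (−1)^{1·1·6}·(-1)^1·(+1)^1 = -1.
v=2: v_2(a)=1, v_2(b)=3; units ≡ 7, 3 (mod 8); ε·ε+αω+βω = 1·1+1·1+3·0 ≡ 0  ⇒  (a,b)_2 = +1.
(-2002, -858 / ℚ) ramifies at {3, 7, 13, ∞}: a division algebra.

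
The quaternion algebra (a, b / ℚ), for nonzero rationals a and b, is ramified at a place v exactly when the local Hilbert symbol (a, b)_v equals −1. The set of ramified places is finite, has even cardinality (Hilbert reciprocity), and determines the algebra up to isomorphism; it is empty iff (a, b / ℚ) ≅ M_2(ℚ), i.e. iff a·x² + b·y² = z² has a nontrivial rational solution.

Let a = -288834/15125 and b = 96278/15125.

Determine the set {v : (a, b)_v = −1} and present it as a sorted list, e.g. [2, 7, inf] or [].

[5, 7]

(a, b) ≡ (-2730, 910) mod (ℚ^×)²; places V = {2, 3, 5, 7, 11, 13, 23, ∞}.
(a,b)_∞: sgn(-2730)=−, sgn(910)=+, so +1.
(a,b)_13: α=1, u≡2; β=1, v≡8 (mod 13); (2|13)=-1, (8|13)=-1; sign (−1)^0·-1^1·-1^1 = +1.
(a,b)_2: α=1, β=1; u≡3, v≡7 (mod 8); ε(u)ε(v)=1·1, αω(v)=1·0, βω(u)=1·1; sum ≡ 0  ⇒  +1.
(a,b)_23: α=2, u≡7; β=2, v≡13 (mod 23); (7|23)=-1, (13|23)=+1; sign (−1)^0·-1^2·+1^2 = +1.
(a,b)_7: α=1, u≡2; β=1, v≡4 (mod 7); (2|7)=+1, (4|7)=+1; sign (−1)^1·+1^1·+1^1 = -1.
(a,b)_5: α=-3, u≡1; β=-3, v≡3 (mod 5); (1|5)=+1, (3|5)=-1; sign (−1)^0·+1^-3·-1^-3 = -1.
(a,b)_11: α=-2, u≡1; β=-2, v≡7 (mod 11); (1|11)=+1, (7|11)=-1; sign (−1)^0·+1^-2·-1^-2 = +1.
(a,b)_3: α=1, u≡2; β=0, v≡1 (mod 3); (2|3)=-1, (1|3)=+1; sign (−1)^0·-1^0·+1^1 = +1.
|Ram(-2730, 910)| = 2, even; anisotropic at {5, 7}.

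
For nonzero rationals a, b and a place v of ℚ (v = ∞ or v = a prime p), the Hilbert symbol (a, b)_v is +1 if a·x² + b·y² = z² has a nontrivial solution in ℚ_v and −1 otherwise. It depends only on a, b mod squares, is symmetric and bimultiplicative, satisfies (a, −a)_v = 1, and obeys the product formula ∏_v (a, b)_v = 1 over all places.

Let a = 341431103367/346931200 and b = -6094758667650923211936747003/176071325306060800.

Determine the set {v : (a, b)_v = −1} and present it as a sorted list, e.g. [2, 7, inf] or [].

Mod squares: a ≡ 13489, b ≡ -21. Check v ∈ {∞, 2, 3, 5, 7, 11, 17, 29, 37, 41, 47}.
v=29: a=29^2·(≡22), b=29^4·(≡2) mod 29; (22|29)=+1, (2|29)=-1; (−1)^{2·4·14}·(+1)^4·(-1)^2 = +1.
v=2: v_2(a)=-14, v_2(b)=-36; units ≡ 1, 3 (mod 8); ε·ε+αω+βω = 0·1+-14·1+-36·0 ≡ 0  ⇒  (a,b)_2 = +1.
v=5: a=5^-2·(≡4), b=5^-2·(≡1) mod 5; (4|5)=+1, (1|5)=+1; (−1)^{-2·-2·2}·(+1)^-2·(+1)^-2 = +1.
v=47: a=47^1·(≡26), b=47^2·(≡22) mod 47; (26|47)=-1, (22|47)=-1; (−1)^{1·2·23}·(-1)^2·(-1)^1 = -1.
v=3: a=3^6·(≡1), b=3^5·(≡2) mod 3; (1|3)=+1, (2|3)=-1; (−1)^{6·5·1}·(+1)^5·(-1)^6 = +1.
v=7: a=7^-1·(≡1), b=7^-1·(≡4) mod 7; (1|7)=+1, (4|7)=+1; (−1)^{-1·-1·3}·(+1)^-1·(+1)^-1 = -1.
v=17: a=17^2·(≡16), b=17^8·(≡16) mod 17; (16|17)=+1, (16|17)=+1; (−1)^{2·8·8}·(+1)^8·(+1)^2 = +1.
v=37: a=37^0·(≡30), b=37^2·(≡28) mod 37; (30|37)=+1, (28|37)=+1; (−1)^{0·2·18}·(+1)^2·(+1)^0 = +1.
v=11: a=11^-2·(≡4), b=11^-4·(≡1) mod 11; (4|11)=+1, (1|11)=+1; (−1)^{-2·-4·5}·(+1)^-4·(+1)^-2 = +1.
v=41: a=41^1·(≡8), b=41^2·(≡5) mod 41; (8|41)=+1, (5|41)=+1; (−1)^{1·2·20}·(+1)^2·(+1)^1 = +1.
v=∞: 13489 > 0 and -21 < 0  ⇒  (a,b)_∞ = +1.
|Ram(13489, -21)| = 2, even; anisotropic at {7, 47}.

[7, 47]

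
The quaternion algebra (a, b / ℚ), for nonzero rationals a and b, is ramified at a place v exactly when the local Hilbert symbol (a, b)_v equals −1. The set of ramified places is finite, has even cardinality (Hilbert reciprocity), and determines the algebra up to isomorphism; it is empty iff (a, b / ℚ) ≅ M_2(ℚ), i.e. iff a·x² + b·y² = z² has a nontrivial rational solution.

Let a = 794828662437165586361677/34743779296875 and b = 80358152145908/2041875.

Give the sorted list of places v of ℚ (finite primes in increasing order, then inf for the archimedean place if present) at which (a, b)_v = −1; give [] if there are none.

Mod squares: a ≡ 257439, b ≡ 16359. Check v ∈ {∞, 2, 3, 5, 7, 11, 13, 19, 23, 29, 41}.
v=2: v_2(a)=0, v_2(b)=2; units ≡ 7, 7 (mod 8); ε·ε+αω+βω = 1·1+0·0+2·0 ≡ 1  ⇒  (a,b)_2 = -1.
v=5: a=5^-10·(≡4), b=5^-4·(≡4) mod 5; (4|5)=+1, (4|5)=+1; (−1)^{-10·-4·2}·(+1)^-4·(+1)^-10 = +1.
v=23: a=23^3·(≡14), b=23^2·(≡3) mod 23; (14|23)=-1, (3|23)=+1; (−1)^{3·2·11}·(-1)^2·(+1)^3 = +1.
v=29: a=29^4·(≡4), b=29^2·(≡3) mod 29; (4|29)=+1, (3|29)=-1; (−1)^{4·2·14}·(+1)^2·(-1)^4 = +1.
v=3: a=3^-5·(≡1), b=3^-3·(≡2) mod 3; (1|3)=+1, (2|3)=-1; (−1)^{-5·-3·1}·(+1)^-3·(-1)^-5 = +1.
v=∞: 257439 > 0 and 16359 > 0  ⇒  (a,b)_∞ = +1.
v=19: a=19^2·(≡3), b=19^1·(≡9) mod 19; (3|19)=-1, (9|19)=+1; (−1)^{2·1·9}·(-1)^1·(+1)^2 = -1.
v=41: a=41^1·(≡15), b=41^1·(≡12) mod 41; (15|41)=-1, (12|41)=-1; (−1)^{1·1·20}·(-1)^1·(-1)^1 = +1.
v=11: a=11^-4·(≡7), b=11^-2·(≡10) mod 11; (7|11)=-1, (10|11)=-1; (−1)^{-4·-2·5}·(-1)^-2·(-1)^-4 = +1.
v=7: a=7^5·(≡5), b=7^3·(≡6) mod 7; (5|7)=-1, (6|7)=-1; (−1)^{5·3·3}·(-1)^3·(-1)^5 = -1.
v=13: a=13^5·(≡10), b=13^2·(≡11) mod 13; (10|13)=+1, (11|13)=-1; (−1)^{5·2·6}·(+1)^2·(-1)^5 = -1.
Ram(257439, 16359) = {2, 7, 13, 19}; no ℚ_2-point on the conic.

[2, 7, 13, 19]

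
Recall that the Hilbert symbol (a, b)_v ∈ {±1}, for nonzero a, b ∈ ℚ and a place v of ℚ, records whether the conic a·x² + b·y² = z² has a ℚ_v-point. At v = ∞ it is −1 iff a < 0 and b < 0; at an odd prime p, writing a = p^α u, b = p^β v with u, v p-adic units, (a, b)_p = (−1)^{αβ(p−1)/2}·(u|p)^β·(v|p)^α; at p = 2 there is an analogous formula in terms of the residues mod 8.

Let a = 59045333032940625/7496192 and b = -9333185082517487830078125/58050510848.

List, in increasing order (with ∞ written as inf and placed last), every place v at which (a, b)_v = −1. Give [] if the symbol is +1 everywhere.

[2, 3]

(a, b) ≡ (290, -9690) mod (ℚ^×)²; places V = {2, 3, 5, 7, 11, 17, 19, 29, ∞}.
(a,b)_19: α=2, u≡16; β=3, v≡13 (mod 19); (16|19)=+1, (13|19)=-1; sign (−1)^0·+1^3·-1^2 = +1.
(a,b)_5: α=5, u≡3; β=9, v≡2 (mod 5); (3|5)=-1, (2|5)=-1; sign (−1)^0·-1^9·-1^5 = +1.
(a,b)_11: α=-4, u≡5; β=-6, v≡4 (mod 11); (5|11)=+1, (4|11)=+1; sign (−1)^0·+1^-6·+1^-4 = +1.
(a,b)_29: α=1, u≡17; β=2, v≡1 (mod 29); (17|29)=-1, (1|29)=+1; sign (−1)^0·-1^2·+1^1 = +1.
(a,b)_17: α=4, u≡15; β=5, v≡2 (mod 17); (15|17)=+1, (2|17)=+1; sign (−1)^0·+1^5·+1^4 = +1.
(a,b)_2: α=-9, β=-15; u≡1, v≡3 (mod 8); ε(u)ε(v)=0·1, αω(v)=-9·1, βω(u)=-15·0; sum ≡ 1  ⇒  -1.
(a,b)_3: α=2, u≡2; β=5, v≡1 (mod 3); (2|3)=-1, (1|3)=+1; sign (−1)^0·-1^5·+1^2 = -1.
(a,b)_∞: sgn(290)=+, sgn(-9690)=−, so +1.
(a,b)_7: α=4, u≡3; β=4, v≡3 (mod 7); (3|7)=-1, (3|7)=-1; sign (−1)^0·-1^4·-1^4 = +1.
(290, -9690 / ℚ) ramifies at {2, 3}: a division algebra.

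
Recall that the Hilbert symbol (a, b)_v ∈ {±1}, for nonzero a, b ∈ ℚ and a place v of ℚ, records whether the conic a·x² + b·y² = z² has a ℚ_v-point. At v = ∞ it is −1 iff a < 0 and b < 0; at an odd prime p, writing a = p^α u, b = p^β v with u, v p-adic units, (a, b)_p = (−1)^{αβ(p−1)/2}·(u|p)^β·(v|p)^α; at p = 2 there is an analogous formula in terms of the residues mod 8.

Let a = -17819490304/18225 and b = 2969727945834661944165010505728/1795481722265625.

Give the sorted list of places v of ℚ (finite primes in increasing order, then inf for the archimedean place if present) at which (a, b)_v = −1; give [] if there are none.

(a, b) ≡ (-60214, 187) mod (ℚ^×)²; places V = {2, 3, 5, 7, 11, 13, 17, 23, 31, ∞}.
(a,b)_7: α=1, u≡1; β=2, v≡6 (mod 7); (1|7)=+1, (6|7)=-1; sign (−1)^0·+1^2·-1^1 = -1.
(a,b)_13: α=0, u≡5; β=2, v≡8 (mod 13); (5|13)=-1, (8|13)=-1; sign (−1)^0·-1^2·-1^0 = +1.
(a,b)_17: α=3, u≡10; β=9, v≡14 (mod 17); (10|17)=-1, (14|17)=-1; sign (−1)^0·-1^9·-1^3 = +1.
(a,b)_5: α=-2, u≡4; β=-8, v≡2 (mod 5); (4|5)=+1, (2|5)=-1; sign (−1)^0·+1^-8·-1^-2 = +1.
(a,b)_2: α=11, β=32; u≡5, v≡3 (mod 8); ε(u)ε(v)=0·1, αω(v)=11·1, βω(u)=32·1; sum ≡ 1  ⇒  -1.
(a,b)_23: α=1, u≡8; β=2, v≡12 (mod 23); (8|23)=+1, (12|23)=+1; sign (−1)^0·+1^2·+1^1 = +1.
(a,b)_31: α=0, u≡9; β=-2, v≡4 (mod 31); (9|31)=+1, (4|31)=+1; sign (−1)^0·+1^-2·+1^0 = +1.
(a,b)_3: α=-6, u≡2; β=-14, v≡1 (mod 3); (2|3)=-1, (1|3)=+1; sign (−1)^0·-1^-14·+1^-6 = +1.
(a,b)_∞: sgn(-60214)=−, sgn(187)=+, so +1.
(a,b)_11: α=1, u≡5; β=3, v≡8 (mod 11); (5|11)=+1, (8|11)=-1; sign (−1)^1·+1^3·-1^1 = +1.
(-60214, 187 / ℚ) ramifies at {2, 7}: a division algebra.

[2, 7]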